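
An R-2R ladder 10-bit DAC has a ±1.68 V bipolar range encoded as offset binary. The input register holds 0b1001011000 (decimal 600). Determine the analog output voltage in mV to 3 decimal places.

288.750 mV

LSB = 3.36 V / 2^10 = 3.281 mV.
Code 0b1001011000 = 600 decimal.
V_out = (−1.68) + 600 × 0.00328125 V = 0.28875 V.
= 288.750 mV.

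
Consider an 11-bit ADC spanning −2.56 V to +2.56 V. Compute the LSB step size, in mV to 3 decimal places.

2.500 mV

Full-scale span = 5.12 V.
LSB = 5.12 / 2^11 = 5.12 / 2048 = 0.0025 V = 2.500 mV.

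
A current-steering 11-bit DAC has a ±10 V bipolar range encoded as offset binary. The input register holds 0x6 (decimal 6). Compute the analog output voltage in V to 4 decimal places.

LSB = 20 V / 2^11 = 9.766 mV.
Code 0x6 = 6 decimal.
V_out = (−10) + 6 × 0.00976562 V = -9.94141 V.

-9.9414 V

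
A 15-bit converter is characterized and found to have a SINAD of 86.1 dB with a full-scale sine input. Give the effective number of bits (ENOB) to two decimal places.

ENOB = (SINAD − 1.76) / 6.02 = (86.1 − 1.76)/6.02 = 14.010.

14.01 bits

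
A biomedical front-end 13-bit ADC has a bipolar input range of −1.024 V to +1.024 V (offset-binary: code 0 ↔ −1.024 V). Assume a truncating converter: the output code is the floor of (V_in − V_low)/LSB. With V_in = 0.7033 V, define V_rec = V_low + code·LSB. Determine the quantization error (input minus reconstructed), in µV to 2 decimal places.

LSB = 2.048/2^13 = 250.00 µV.
(V_in − V_low)/LSB = (0.7033 − (−1.024))/0.00025 = 6909.2000 → code 6909 (floor).
Reconstructed: 0.70325 V.
V_in − V_rec = 5e-05 V = 50.00 µV.

50.00 µV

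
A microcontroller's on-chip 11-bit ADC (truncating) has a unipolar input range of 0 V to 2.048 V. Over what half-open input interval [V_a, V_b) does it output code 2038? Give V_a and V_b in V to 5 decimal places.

[2.03800 V, 2.03900 V)

LSB = 2.048/2^11 = 1.000 mV.
V_a = V_low + 2038·LSB = 2.038 V; V_b = V_low + 2039·LSB = 2.039 V.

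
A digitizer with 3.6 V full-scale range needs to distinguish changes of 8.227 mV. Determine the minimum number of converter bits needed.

Number of steps required ≥ 3.6 V / 8.227 mV = 437.58.
Need 2^N ≥ 437.58; 2^8 = 256, 2^9 = 512.
Minimum N = 9.

9 bits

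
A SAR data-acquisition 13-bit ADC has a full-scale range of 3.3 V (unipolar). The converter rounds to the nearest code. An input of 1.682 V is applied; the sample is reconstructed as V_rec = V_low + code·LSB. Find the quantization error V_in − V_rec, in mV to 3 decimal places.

LSB = 3.3/2^13 = 402.83 µV.
Scaled input = 4175.4376 LSBs, so code = 4175.
Reconstructed: 1.6818237 V.
V_in − V_rec = 0.00017627 V = 0.176 mV.

0.176 mV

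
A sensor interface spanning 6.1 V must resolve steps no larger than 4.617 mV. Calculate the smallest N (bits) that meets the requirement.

Number of steps required ≥ 6.1 V / 4.617 mV = 1321.20.
Need 2^N ≥ 1321.20; 2^10 = 1024, 2^11 = 2048.
Minimum N = 11.

11 bits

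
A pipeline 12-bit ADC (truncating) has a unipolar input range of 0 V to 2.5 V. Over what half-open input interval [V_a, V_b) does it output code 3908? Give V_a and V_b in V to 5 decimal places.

[2.38525 V, 2.38586 V)

LSB = 2.5/2^12 = 0.610 mV.
V_a = V_low + 3908·LSB = 2.38525 V; V_b = V_low + 3909·LSB = 2.38586 V.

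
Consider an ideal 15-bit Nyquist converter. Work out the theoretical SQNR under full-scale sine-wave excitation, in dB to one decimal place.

92.1 dB

SNR ≈ 6.02·N + 1.76 dB = 6.02·15 + 1.76 = 92.06 dB.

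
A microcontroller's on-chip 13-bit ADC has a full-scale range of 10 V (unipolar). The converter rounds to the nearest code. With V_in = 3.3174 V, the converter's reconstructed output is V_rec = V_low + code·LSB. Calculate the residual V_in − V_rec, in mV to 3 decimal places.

-0.471 mV

One LSB is 10 V / 8192 = 1.221 mV.
Scaled input = 2717.6141 LSBs, so code = 2718.
Reconstructed: 3.3178711 V.
Difference: -0.000471094 V → -0.471 mV.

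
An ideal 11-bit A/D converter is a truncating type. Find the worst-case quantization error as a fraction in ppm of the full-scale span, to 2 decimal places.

Truncating → worst-case error = 1 LSB = V_FS/2^11, so 1e+06/2048 = 488.281 ppm of full scale.

488.28 ppm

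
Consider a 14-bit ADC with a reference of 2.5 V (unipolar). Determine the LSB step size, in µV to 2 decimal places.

Full-scale span = 2.5 V.
LSB = 2.5 / 2^14 = 2.5 / 16384 = 0.000152588 V = 152.59 µV.

152.59 µV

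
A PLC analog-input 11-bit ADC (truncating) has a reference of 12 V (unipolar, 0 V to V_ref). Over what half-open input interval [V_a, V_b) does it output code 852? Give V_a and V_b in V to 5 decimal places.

[4.99219 V, 4.99805 V)

LSB = 12/2^11 = 5.859 mV.
V_a = V_low + 852·LSB = 4.99219 V; V_b = V_low + 853·LSB = 4.99805 V.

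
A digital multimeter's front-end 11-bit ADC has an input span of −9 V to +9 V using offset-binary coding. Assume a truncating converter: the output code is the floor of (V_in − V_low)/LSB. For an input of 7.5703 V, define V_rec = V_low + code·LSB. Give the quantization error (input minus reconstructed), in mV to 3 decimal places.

One LSB is 18 V / 2048 = 8.789 mV.
(V_in − V_low)/LSB = (7.5703 − (−9))/0.00878906 = 1885.3319 → code 1885 (floor).
Reconstructed: 7.5673828 V.
V_in − V_rec = 0.00291719 V = 2.917 mV.

2.917 mV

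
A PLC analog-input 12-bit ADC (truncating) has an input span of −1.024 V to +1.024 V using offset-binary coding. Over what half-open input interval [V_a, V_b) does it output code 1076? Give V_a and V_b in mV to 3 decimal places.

[-486.000 mV, -485.500 mV)

LSB = 2.048/2^12 = 0.500 mV.
V_a = V_low + 1076·LSB = -0.486 V; V_b = V_low + 1077·LSB = -0.4855 V.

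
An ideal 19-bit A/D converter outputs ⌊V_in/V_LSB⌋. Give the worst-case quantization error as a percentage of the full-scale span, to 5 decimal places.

Truncating → worst-case error = 1 LSB = V_FS/2^19, so 100/524288 = 0.000190735 % of full scale.

0.00019 %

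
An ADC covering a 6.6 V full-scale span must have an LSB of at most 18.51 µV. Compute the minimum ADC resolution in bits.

19 bits

Number of steps required ≥ 6.6 V / 18.51 µV = 356564.02.
Need 2^N ≥ 356564.02; 2^18 = 262144, 2^19 = 524288.
Minimum N = 19.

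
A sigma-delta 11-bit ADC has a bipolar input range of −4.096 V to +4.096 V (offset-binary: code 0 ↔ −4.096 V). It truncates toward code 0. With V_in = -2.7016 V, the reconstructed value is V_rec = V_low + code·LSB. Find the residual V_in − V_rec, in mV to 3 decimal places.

Step size: 8.192 V ÷ 2^11 = 4.000 mV.
(-2.7016 − (−4.096))/0.004 = 348.6000; ⌊·⌋ gives code 348.
V_rec = (−4.096) + 348·0.004 = -2.704 V.
Difference: 0.0024 V → 2.400 mV.

2.400 mV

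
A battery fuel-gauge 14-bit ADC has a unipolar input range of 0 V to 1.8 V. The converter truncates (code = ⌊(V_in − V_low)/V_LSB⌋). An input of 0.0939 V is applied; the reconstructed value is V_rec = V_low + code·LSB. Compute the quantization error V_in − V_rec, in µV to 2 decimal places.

76.76 µV

One LSB is 1.8 V / 16384 = 109.86 µV.
(0.0939 − 0)/0.000109863 = 854.6987; ⌊·⌋ gives code 854.
Reconstructed: 0.093823242 V.
Error = 0.0939 − 0.093823242 = 7.67578e-05 V = 76.76 µV.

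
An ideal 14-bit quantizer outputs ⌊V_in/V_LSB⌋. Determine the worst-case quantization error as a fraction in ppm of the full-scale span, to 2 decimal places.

61.04 ppm

Truncating → worst-case error = 1 LSB = V_FS/2^14, so 1e+06/16384 = 61.0352 ppm of full scale.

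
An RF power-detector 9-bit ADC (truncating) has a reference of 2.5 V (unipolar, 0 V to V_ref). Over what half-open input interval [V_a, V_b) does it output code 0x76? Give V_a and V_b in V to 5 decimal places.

LSB = 2.5/2^9 = 4.883 mV.
Code 0x76 = 118 decimal.
V_a = V_low + 118·LSB = 0.576172 V; V_b = V_low + 119·LSB = 0.581055 V.

[0.57617 V, 0.58105 V)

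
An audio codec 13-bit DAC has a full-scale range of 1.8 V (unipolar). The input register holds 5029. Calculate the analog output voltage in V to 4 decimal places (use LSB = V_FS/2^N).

1.1050 V

LSB = 1.8 V / 2^13 = 219.73 µV.
V_out = 0 + 5029 × 0.000219727 V = 1.105 V.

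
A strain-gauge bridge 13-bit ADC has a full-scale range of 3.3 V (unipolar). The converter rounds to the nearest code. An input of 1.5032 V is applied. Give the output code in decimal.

code 3732

LSB = 3.3 V / 8192 = 402.83 µV.
(1.5032 − 0) / 0.000402832 = 3731.580 LSBs.
round(3731.580) = 3732.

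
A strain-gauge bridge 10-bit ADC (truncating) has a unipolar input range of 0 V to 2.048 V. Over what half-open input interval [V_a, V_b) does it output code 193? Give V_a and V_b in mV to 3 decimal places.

[386.000 mV, 388.000 mV)

LSB = 2.048/2^10 = 2.000 mV.
V_a = V_low + 193·LSB = 0.386 V; V_b = V_low + 194·LSB = 0.388 V.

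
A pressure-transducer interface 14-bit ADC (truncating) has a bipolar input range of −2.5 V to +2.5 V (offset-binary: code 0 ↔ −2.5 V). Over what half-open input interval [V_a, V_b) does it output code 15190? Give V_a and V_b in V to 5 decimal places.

[2.13562 V, 2.13593 V)

LSB = 5/2^14 = 305.18 µV.
V_a = V_low + 15190·LSB = 2.13562 V; V_b = V_low + 15191·LSB = 2.13593 V.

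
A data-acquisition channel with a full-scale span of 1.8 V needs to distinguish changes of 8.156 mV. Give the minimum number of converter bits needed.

8 bits

Number of steps required ≥ 1.8 V / 8.156 mV = 220.70.
Need 2^N ≥ 220.70; 2^7 = 128, 2^8 = 256.
Minimum N = 8.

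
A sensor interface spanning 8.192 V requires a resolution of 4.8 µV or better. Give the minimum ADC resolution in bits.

21 bits

Number of steps required ≥ 8.192 V / 4.8 µV = 1706666.67.
Need 2^N ≥ 1706666.67; 2^20 = 1048576, 2^21 = 2097152.
Minimum N = 21.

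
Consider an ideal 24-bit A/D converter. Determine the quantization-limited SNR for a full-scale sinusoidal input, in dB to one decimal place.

146.2 dB

SNR ≈ 6.02·N + 1.76 dB = 6.02·24 + 1.76 = 146.24 dB.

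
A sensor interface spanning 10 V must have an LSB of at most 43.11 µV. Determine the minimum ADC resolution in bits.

Number of steps required ≥ 10 V / 43.11 µV = 231964.74.
Need 2^N ≥ 231964.74; 2^17 = 131072, 2^18 = 262144.
Minimum N = 18.

18 bits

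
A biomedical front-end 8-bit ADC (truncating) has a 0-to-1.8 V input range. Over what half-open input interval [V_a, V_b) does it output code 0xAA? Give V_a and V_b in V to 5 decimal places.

LSB = 1.8/2^8 = 7.031 mV.
Code 0xAA = 170 decimal.
V_a = V_low + 170·LSB = 1.19531 V; V_b = V_low + 171·LSB = 1.20234 V.

[1.19531 V, 1.20234 V)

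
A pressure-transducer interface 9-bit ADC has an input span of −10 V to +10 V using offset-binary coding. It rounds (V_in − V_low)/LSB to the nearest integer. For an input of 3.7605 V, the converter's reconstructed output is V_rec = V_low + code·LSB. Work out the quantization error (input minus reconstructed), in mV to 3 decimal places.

LSB = 20/2^9 = 39.062 mV.
(3.7605 − (−10))/0.0390625 = 352.2688; round gives code 352.
Reconstructed: 3.75 V.
Error = 3.7605 − 3.75 = 0.0105 V = 10.500 mV.

10.500 mV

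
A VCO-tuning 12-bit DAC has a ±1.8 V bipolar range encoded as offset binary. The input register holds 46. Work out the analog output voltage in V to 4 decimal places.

LSB = 3.6 V / 2^12 = 0.879 mV.
V_out = (−1.8) + 46 × 0.000878906 V = -1.75957 V.

-1.7596 V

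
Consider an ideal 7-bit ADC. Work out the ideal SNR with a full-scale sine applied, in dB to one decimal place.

43.9 dB

SNR ≈ 6.02·N + 1.76 dB = 6.02·7 + 1.76 = 43.90 dB.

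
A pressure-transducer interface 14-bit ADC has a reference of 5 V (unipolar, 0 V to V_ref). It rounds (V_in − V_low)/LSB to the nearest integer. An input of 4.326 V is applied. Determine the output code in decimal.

code 14175

LSB = 5 V / 16384 = 305.18 µV.
(V_in − V_low)/LSB = (4.326 − 0) / 0.000305176 = 14175.437.
round(14175.437) = 14175.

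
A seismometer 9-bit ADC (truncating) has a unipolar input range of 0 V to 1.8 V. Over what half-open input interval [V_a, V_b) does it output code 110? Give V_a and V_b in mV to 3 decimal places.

[386.719 mV, 390.234 mV)

LSB = 1.8/2^9 = 3.516 mV.
V_a = V_low + 110·LSB = 0.386719 V; V_b = V_low + 111·LSB = 0.390234 V.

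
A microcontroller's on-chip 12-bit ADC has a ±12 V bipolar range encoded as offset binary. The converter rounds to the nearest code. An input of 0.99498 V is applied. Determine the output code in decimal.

With 4096 levels over 24 V, one step is 5.859 mV.
(0.99498 − (−12)) / 0.00585938 = 2217.810 LSBs.
round(2217.810) = 2218.

code 2218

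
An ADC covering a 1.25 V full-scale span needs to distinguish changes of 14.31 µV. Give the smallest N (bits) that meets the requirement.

17 bits

Number of steps required ≥ 1.25 V / 14.31 µV = 87351.50.
Need 2^N ≥ 87351.50; 2^16 = 65536, 2^17 = 131072.
Minimum N = 17.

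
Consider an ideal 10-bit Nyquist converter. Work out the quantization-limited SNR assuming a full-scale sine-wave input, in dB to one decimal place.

SNR ≈ 6.02·N + 1.76 dB = 6.02·10 + 1.76 = 61.96 dB.

62.0 dB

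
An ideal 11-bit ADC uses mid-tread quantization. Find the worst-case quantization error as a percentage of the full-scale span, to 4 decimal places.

0.0244 %

Rounding → worst-case error = ½ LSB = V_FS/2^12, so 100/4096 = 0.0244141 % of full scale.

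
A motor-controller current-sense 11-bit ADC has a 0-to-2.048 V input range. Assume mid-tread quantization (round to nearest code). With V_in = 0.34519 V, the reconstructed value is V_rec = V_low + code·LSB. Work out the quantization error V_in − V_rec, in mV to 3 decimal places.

Step size: 2.048 V ÷ 2^11 = 1.000 mV.
(V_in − V_low)/LSB = (0.34519 − 0)/0.001 = 345.1900 → code 345 (round).
Reconstructed: 0.345 V.
Difference: 0.00019 V → 0.190 mV.

0.190 mV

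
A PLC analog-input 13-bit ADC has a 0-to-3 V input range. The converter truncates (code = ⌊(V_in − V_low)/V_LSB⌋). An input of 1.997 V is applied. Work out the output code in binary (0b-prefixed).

code 0b1010101001101 (decimal 5453)

With 8192 levels over 3 V, one step is 366.21 µV.
(1.997 − 0) / 0.000366211 = 5453.141 LSBs.
So the output code is 5453.
In binary (0b-prefixed): 0b1010101001101.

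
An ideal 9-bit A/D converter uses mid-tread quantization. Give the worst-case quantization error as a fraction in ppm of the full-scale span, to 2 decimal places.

976.56 ppm

Rounding → worst-case error = ½ LSB = V_FS/2^10, so 1e+06/1024 = 976.562 ppm of full scale.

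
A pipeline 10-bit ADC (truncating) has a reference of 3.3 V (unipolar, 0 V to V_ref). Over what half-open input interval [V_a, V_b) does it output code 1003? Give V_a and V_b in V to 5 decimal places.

LSB = 3.3/2^10 = 3.223 mV.
V_a = V_low + 1003·LSB = 3.23232 V; V_b = V_low + 1004·LSB = 3.23555 V.

[3.23232 V, 3.23555 V)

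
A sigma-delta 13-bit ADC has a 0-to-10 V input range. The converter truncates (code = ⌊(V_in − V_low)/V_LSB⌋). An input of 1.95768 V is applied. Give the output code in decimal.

code 1603

Full-scale span = 10 V; LSB = 10/2^13 = 1.221 mV.
(V_in − V_low)/LSB = (1.95768 − 0) / 0.0012207 = 1603.731.
Floor → code 1603.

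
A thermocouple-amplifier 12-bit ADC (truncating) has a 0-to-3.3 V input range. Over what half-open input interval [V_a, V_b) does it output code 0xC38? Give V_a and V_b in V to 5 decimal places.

LSB = 3.3/2^12 = 0.806 mV.
Code 0xC38 = 3128 decimal.
V_a = V_low + 3128·LSB = 2.52012 V; V_b = V_low + 3129·LSB = 2.52092 V.

[2.52012 V, 2.52092 V)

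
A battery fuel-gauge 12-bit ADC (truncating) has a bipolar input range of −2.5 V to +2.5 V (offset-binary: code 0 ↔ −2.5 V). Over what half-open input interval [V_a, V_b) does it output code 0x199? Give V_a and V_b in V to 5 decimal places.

LSB = 5/2^12 = 1.221 mV.
Code 0x199 = 409 decimal.
V_a = V_low + 409·LSB = -2.00073 V; V_b = V_low + 410·LSB = -1.99951 V.

[-2.00073 V, -1.99951 V)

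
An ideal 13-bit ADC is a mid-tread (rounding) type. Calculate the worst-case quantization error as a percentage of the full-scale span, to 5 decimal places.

0.00610 %

Rounding → worst-case error = ½ LSB = V_FS/2^14, so 100/16384 = 0.00610352 % of full scale.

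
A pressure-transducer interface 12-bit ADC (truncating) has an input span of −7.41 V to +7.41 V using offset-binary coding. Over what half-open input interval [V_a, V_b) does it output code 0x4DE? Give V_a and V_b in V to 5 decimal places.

[-2.90177 V, -2.89815 V)

LSB = 14.82/2^12 = 3.618 mV.
Code 0x4DE = 1246 decimal.
V_a = V_low + 1246·LSB = -2.90177 V; V_b = V_low + 1247·LSB = -2.89815 V.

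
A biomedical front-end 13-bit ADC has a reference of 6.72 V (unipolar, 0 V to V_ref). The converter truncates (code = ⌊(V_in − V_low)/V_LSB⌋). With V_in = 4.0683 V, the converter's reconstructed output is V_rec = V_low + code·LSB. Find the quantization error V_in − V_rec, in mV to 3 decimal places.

LSB = 6.72/2^13 = 0.820 mV.
(4.0683 − 0)/0.000820312 = 4959.4514; ⌊·⌋ gives code 4959.
Code 4959 maps back to 0 + 4959×0.000820312 V = 4.0679297 V.
Error = 4.0683 − 4.0679297 = 0.000370312 V = 0.370 mV.

0.370 mV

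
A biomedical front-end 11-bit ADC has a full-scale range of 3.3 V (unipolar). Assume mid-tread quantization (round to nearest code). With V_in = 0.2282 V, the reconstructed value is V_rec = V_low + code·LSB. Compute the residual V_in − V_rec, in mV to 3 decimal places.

Step size: 3.3 V ÷ 2^11 = 1.611 mV.
Scaled input = 141.6223 LSBs, so code = 142.
Code 142 maps back to 0 + 142×0.00161133 V = 0.22880859 V.
Difference: -0.000608594 V → -0.609 mV.

-0.609 mV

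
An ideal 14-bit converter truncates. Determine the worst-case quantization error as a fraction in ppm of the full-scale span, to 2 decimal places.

61.04 ppm

Truncating → worst-case error = 1 LSB = V_FS/2^14, so 1e+06/16384 = 61.0352 ppm of full scale.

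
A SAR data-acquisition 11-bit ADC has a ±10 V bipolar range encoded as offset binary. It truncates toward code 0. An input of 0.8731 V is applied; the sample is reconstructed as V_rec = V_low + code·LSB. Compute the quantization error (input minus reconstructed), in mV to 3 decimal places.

LSB = 20/2^11 = 9.766 mV.
(V_in − V_low)/LSB = (0.8731 − (−10))/0.00976562 = 1113.4054 → code 1113 (floor).
V_rec = (−10) + 1113·0.00976562 = 0.86914062 V.
Difference: 0.00395938 V → 3.959 mV.

3.959 mV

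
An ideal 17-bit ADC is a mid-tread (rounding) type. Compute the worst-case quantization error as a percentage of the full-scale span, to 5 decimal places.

Rounding → worst-case error = ½ LSB = V_FS/2^18, so 100/262144 = 0.00038147 % of full scale.

0.00038 %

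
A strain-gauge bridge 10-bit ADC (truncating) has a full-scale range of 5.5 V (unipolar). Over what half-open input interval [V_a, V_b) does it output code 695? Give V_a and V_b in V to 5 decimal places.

LSB = 5.5/2^10 = 5.371 mV.
V_a = V_low + 695·LSB = 3.73291 V; V_b = V_low + 696·LSB = 3.73828 V.

[3.73291 V, 3.73828 V)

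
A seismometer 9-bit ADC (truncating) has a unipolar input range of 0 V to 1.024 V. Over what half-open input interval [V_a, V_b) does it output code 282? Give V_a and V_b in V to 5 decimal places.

[0.56400 V, 0.56600 V)

LSB = 1.024/2^9 = 2.000 mV.
V_a = V_low + 282·LSB = 0.564 V; V_b = V_low + 283·LSB = 0.566 V.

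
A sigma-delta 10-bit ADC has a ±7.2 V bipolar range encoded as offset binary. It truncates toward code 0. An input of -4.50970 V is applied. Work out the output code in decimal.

code 191

With 1024 levels over 14.4 V, one step is 14.062 mV.
Input sits at 191.310 steps above V_low.
So the output code is 191.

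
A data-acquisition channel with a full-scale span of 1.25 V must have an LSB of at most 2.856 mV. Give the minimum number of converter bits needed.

Number of steps required ≥ 1.25 V / 2.856 mV = 437.68.
Need 2^N ≥ 437.68; 2^8 = 256, 2^9 = 512.
Minimum N = 9.

9 bits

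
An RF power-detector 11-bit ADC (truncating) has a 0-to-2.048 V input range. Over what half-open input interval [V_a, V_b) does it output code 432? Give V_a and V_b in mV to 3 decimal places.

LSB = 2.048/2^11 = 1.000 mV.
V_a = V_low + 432·LSB = 0.432 V; V_b = V_low + 433·LSB = 0.433 V.

[432.000 mV, 433.000 mV)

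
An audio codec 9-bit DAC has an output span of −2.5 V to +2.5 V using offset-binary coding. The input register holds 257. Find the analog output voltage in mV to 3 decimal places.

LSB = 5 V / 2^9 = 9.766 mV.
V_out = (−2.5) + 257 × 0.00976562 V = 0.00976562 V.
= 9.766 mV.

9.766 mV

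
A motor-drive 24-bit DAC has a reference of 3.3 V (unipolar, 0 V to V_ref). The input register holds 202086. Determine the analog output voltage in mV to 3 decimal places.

LSB = 3.3 V / 2^24 = 0.20 µV.
V_out = 0 + 202086 × 1.96695e-07 V = 0.0397494 V.
= 39.749 mV.

39.749 mV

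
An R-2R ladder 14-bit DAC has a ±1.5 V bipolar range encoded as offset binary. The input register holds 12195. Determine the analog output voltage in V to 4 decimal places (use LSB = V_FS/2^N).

0.7330 V

LSB = 3 V / 2^14 = 183.11 µV.
V_out = (−1.5) + 12195 × 0.000183105 V = 0.732971 V.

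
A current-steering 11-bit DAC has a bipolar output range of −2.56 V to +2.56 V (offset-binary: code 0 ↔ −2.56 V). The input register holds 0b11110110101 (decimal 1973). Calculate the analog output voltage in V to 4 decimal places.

LSB = 5.12 V / 2^11 = 2.500 mV.
Code 0b11110110101 = 1973 decimal.
V_out = (−2.56) + 1973 × 0.0025 V = 2.3725 V.

2.3725 V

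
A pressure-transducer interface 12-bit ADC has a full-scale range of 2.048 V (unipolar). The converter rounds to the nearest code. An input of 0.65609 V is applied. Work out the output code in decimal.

With 4096 levels over 2.048 V, one step is 0.500 mV.
(V_in − V_low)/LSB = (0.65609 − 0) / 0.0005 = 1312.180.
round(1312.180) = 1312.

code 1312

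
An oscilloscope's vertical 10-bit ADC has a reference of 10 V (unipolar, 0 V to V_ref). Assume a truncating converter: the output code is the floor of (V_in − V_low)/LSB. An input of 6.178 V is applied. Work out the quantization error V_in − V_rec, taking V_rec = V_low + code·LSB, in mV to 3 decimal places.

6.125 mV

LSB = 10/2^10 = 9.766 mV.
Scaled input = 632.6272 LSBs, so code = 632.
Reconstructed: 6.171875 V.
Difference: 0.006125 V → 6.125 mV.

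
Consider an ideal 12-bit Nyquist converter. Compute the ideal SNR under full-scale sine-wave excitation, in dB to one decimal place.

74.0 dB

SNR ≈ 6.02·N + 1.76 dB = 6.02·12 + 1.76 = 74.00 dB.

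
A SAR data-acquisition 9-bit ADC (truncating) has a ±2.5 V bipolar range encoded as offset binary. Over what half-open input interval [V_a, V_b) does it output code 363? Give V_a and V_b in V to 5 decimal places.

LSB = 5/2^9 = 9.766 mV.
V_a = V_low + 363·LSB = 1.04492 V; V_b = V_low + 364·LSB = 1.05469 V.

[1.04492 V, 1.05469 V)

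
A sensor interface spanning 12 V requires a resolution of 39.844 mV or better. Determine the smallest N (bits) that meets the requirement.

9 bits

Number of steps required ≥ 12 V / 39.844 mV = 301.17.
Need 2^N ≥ 301.17; 2^8 = 256, 2^9 = 512.
Minimum N = 9.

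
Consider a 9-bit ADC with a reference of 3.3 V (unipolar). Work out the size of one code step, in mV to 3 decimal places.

Full-scale span = 3.3 V.
LSB = 3.3 / 2^9 = 3.3 / 512 = 0.00644531 V = 6.445 mV.

6.445 mV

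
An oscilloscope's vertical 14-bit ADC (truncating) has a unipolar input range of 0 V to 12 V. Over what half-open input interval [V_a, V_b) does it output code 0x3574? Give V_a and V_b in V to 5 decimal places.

[10.02246 V, 10.02319 V)

LSB = 12/2^14 = 0.732 mV.
Code 0x3574 = 13684 decimal.
V_a = V_low + 13684·LSB = 10.0225 V; V_b = V_low + 13685·LSB = 10.0232 V.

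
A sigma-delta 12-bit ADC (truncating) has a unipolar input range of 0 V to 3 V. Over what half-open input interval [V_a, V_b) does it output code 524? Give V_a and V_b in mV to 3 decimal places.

LSB = 3/2^12 = 0.732 mV.
V_a = V_low + 524·LSB = 0.383789 V; V_b = V_low + 525·LSB = 0.384521 V.

[383.789 mV, 384.521 mV)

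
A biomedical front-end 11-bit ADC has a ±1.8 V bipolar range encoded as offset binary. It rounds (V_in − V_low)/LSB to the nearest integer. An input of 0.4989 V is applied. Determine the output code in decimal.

code 1308

Full-scale span = 3.6 V; LSB = 3.6/2^11 = 1.758 mV.
(V_in − V_low)/LSB = (0.4989 − (−1.8)) / 0.00175781 = 1307.819.
So the output code is 1308.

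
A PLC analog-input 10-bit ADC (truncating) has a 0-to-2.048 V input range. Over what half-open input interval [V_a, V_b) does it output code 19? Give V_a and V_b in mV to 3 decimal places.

LSB = 2.048/2^10 = 2.000 mV.
V_a = V_low + 19·LSB = 0.038 V; V_b = V_low + 20·LSB = 0.04 V.

[38.000 mV, 40.000 mV)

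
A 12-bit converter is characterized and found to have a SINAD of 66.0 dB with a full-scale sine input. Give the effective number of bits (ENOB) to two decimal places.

ENOB = (SINAD − 1.76) / 6.02 = (66.0 − 1.76)/6.02 = 10.671.

10.67 bits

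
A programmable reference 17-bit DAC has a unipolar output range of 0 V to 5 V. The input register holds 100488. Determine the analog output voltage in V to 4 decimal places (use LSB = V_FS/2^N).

LSB = 5 V / 2^17 = 38.15 µV.
V_out = 0 + 100488 × 3.8147e-05 V = 3.83331 V.

3.8333 V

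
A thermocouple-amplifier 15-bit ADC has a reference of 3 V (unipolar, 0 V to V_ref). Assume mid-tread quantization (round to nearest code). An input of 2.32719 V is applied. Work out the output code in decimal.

code 25419

Full-scale span = 3 V; LSB = 3/2^15 = 91.55 µV.
Input sits at 25419.121 steps above V_low.
round(25419.121) = 25419.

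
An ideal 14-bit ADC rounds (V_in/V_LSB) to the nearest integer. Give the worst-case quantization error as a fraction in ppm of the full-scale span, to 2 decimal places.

Rounding → worst-case error = ½ LSB = V_FS/2^15, so 1e+06/32768 = 30.5176 ppm of full scale.

30.52 ppm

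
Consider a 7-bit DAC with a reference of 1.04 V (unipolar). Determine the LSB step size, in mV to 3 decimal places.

Full-scale span = 1.04 V.
LSB = 1.04 / 2^7 = 1.04 / 128 = 0.008125 V = 8.125 mV.

8.125 mV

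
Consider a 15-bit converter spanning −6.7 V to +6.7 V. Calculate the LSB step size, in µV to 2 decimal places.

Full-scale span = 13.4 V.
LSB = 13.4 / 2^15 = 13.4 / 32768 = 0.000408936 V = 408.94 µV.

408.94 µV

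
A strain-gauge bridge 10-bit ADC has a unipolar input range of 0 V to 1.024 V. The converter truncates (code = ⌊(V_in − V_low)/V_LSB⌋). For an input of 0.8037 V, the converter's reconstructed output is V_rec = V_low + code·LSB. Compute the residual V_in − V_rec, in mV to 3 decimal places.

0.700 mV

One LSB is 1.024 V / 1024 = 1.000 mV.
(V_in − V_low)/LSB = (0.8037 − 0)/0.001 = 803.7000 → code 803 (floor).
V_rec = 0 + 803·0.001 = 0.803 V.
V_in − V_rec = 0.0007 V = 0.700 mV.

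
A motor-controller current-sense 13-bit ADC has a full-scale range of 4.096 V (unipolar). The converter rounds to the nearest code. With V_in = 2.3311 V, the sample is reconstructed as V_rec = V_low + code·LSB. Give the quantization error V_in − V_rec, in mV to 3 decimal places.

0.100 mV

LSB = 4.096/2^13 = 0.500 mV.
(2.3311 − 0)/0.0005 = 4662.2000; round gives code 4662.
Reconstructed: 2.331 V.
Difference: 0.0001 V → 0.100 mV.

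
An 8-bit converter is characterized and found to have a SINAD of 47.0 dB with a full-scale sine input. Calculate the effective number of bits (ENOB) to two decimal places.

7.51 bits

ENOB = (SINAD − 1.76) / 6.02 = (47.0 − 1.76)/6.02 = 7.515.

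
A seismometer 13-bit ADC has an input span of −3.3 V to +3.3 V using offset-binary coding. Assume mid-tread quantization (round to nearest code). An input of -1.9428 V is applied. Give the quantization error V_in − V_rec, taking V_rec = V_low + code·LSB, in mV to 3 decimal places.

Step size: 6.6 V ÷ 2^13 = 0.806 mV.
(-1.9428 − (−3.3))/0.000805664 = 1684.5731; round gives code 1685.
V_rec = (−3.3) + 1685·0.000805664 = -1.9424561 V.
V_in − V_rec = -0.000343945 V = -0.344 mV.

-0.344 mV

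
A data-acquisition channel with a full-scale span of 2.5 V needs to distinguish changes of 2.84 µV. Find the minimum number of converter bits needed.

Number of steps required ≥ 2.5 V / 2.84 µV = 880281.69.
Need 2^N ≥ 880281.69; 2^19 = 524288, 2^20 = 1048576.
Minimum N = 20.

20 bits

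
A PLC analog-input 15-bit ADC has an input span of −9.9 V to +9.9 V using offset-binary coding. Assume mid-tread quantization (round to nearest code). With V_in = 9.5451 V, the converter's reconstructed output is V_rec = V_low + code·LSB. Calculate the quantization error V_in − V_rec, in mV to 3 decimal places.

Step size: 19.8 V ÷ 2^15 = 0.604 mV.
Scaled input = 32180.6584 LSBs, so code = 32181.
Code 32181 maps back to (−9.9) + 32181×0.000604248 V = 9.5453064 V.
Difference: -0.000206396 V → -0.206 mV.

-0.206 mV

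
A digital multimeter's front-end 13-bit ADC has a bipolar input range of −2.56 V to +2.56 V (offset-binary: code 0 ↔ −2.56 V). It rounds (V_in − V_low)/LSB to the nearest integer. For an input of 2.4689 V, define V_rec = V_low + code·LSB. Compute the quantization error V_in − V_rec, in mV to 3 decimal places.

0.150 mV

LSB = 5.12/2^13 = 0.625 mV.
Scaled input = 8046.2400 LSBs, so code = 8046.
Code 8046 maps back to (−2.56) + 8046×0.000625 V = 2.46875 V.
V_in − V_rec = 0.00015 V = 0.150 mV.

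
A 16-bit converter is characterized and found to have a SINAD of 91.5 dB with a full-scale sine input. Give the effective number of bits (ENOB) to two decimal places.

14.91 bits

ENOB = (SINAD − 1.76) / 6.02 = (91.5 − 1.76)/6.02 = 14.907.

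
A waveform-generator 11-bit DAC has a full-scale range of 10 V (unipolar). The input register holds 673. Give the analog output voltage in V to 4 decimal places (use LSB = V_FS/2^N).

3.2861 V

LSB = 10 V / 2^11 = 4.883 mV.
V_out = 0 + 673 × 0.00488281 V = 3.28613 V.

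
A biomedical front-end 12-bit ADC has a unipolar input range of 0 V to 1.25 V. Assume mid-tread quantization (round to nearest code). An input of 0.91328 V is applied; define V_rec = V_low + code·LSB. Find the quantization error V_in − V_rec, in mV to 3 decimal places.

One LSB is 1.25 V / 4096 = 305.18 µV.
Scaled input = 2992.6359 LSBs, so code = 2993.
V_rec = 0 + 2993·0.000305176 = 0.91339111 V.
V_in − V_rec = -0.000111113 V = -0.111 mV.

-0.111 mV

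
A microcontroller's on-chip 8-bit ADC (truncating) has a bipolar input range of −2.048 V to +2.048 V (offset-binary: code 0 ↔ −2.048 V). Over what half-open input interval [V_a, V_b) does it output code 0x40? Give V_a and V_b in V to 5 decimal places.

LSB = 4.096/2^8 = 16.000 mV.
Code 0x40 = 64 decimal.
V_a = V_low + 64·LSB = -1.024 V; V_b = V_low + 65·LSB = -1.008 V.

[-1.02400 V, -1.00800 V)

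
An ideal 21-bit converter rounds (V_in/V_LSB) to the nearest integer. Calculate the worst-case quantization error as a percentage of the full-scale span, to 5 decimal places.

Rounding → worst-case error = ½ LSB = V_FS/2^22, so 100/4194304 = 2.38419e-05 % of full scale.

0.00002 %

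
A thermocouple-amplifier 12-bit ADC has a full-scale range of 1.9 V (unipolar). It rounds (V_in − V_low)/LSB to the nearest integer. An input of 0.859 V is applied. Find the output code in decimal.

With 4096 levels over 1.9 V, one step is 463.87 µV.
(0.859 − 0) / 0.000463867 = 1851.823 LSBs.
So the output code is 1852.

code 1852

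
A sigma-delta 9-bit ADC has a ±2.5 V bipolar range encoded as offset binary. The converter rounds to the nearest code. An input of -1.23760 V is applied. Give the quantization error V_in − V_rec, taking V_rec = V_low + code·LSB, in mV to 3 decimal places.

Step size: 5 V ÷ 2^9 = 9.766 mV.
(V_in − V_low)/LSB = (-1.23760 − (−2.5))/0.00976562 = 129.2698 → code 129 (round).
Reconstructed: -1.2402344 V.
V_in − V_rec = 0.00263437 V = 2.634 mV.

2.634 mV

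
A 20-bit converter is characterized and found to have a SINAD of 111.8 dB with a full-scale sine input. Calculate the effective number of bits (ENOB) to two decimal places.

ENOB = (SINAD − 1.76) / 6.02 = (111.8 − 1.76)/6.02 = 18.279.

18.28 bits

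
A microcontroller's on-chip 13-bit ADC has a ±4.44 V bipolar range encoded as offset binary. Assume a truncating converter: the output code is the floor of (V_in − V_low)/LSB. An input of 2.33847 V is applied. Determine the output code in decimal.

code 6253

Full-scale span = 8.88 V; LSB = 8.88/2^13 = 1.084 mV.
(2.33847 − (−4.44)) / 0.00108398 = 6253.291 LSBs.
Floor → code 6253.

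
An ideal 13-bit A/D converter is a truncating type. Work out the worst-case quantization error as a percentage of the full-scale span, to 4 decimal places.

0.0122 %

Truncating → worst-case error = 1 LSB = V_FS/2^13, so 100/8192 = 0.012207 % of full scale.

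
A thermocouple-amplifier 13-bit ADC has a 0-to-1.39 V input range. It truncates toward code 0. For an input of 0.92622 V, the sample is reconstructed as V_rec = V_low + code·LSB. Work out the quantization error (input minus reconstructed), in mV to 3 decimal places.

LSB = 1.39/2^13 = 169.68 µV.
Scaled input = 5458.7009 LSBs, so code = 5458.
Code 5458 maps back to 0 + 5458×0.000169678 V = 0.92610107 V.
V_in − V_rec = 0.000118926 V = 0.119 mV.

0.119 mV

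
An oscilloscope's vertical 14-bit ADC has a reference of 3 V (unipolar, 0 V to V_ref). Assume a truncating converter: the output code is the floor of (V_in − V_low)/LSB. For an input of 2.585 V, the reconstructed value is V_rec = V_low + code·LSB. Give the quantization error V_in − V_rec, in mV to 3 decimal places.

LSB = 3/2^14 = 183.11 µV.
Scaled input = 14117.5467 LSBs, so code = 14117.
Reconstructed: 2.5848999 V.
Difference: 0.000100098 V → 0.100 mV.

0.100 mV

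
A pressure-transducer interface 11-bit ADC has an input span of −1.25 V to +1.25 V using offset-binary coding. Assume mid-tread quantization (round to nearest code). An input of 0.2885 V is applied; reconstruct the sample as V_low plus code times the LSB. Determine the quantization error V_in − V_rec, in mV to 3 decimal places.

Step size: 2.5 V ÷ 2^11 = 1.221 mV.
Scaled input = 1260.3392 LSBs, so code = 1260.
V_rec = (−1.25) + 1260·0.0012207 = 0.28808594 V.
V_in − V_rec = 0.000414062 V = 0.414 mV.

0.414 mV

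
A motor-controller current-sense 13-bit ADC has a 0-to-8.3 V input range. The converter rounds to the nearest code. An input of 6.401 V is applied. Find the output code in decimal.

With 8192 levels over 8.3 V, one step is 1.013 mV.
(V_in − V_low)/LSB = (6.401 − 0) / 0.00101318 = 6317.710.
So the output code is 6318.

code 6318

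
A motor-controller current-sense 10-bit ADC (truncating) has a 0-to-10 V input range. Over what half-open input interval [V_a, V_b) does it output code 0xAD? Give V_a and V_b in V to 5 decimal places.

LSB = 10/2^10 = 9.766 mV.
Code 0xAD = 173 decimal.
V_a = V_low + 173·LSB = 1.68945 V; V_b = V_low + 174·LSB = 1.69922 V.

[1.68945 V, 1.69922 V)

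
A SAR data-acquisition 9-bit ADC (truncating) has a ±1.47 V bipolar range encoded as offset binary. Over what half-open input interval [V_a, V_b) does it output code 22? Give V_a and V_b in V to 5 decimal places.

[-1.34367 V, -1.33793 V)

LSB = 2.94/2^9 = 5.742 mV.
V_a = V_low + 22·LSB = -1.34367 V; V_b = V_low + 23·LSB = -1.33793 V.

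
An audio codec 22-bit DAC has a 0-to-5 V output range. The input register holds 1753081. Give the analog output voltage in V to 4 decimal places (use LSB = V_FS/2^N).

LSB = 5 V / 2^22 = 1.19 µV.
V_out = 0 + 1753081 × 1.19209e-06 V = 2.08984 V.

2.0898 V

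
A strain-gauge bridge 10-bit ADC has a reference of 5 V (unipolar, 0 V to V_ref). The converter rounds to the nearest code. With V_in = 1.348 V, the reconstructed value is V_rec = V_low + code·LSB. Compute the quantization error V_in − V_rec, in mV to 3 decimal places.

Step size: 5 V ÷ 2^10 = 4.883 mV.
(1.348 − 0)/0.00488281 = 276.0704; round gives code 276.
V_rec = 0 + 276·0.00488281 = 1.3476562 V.
Error = 1.348 − 1.3476562 = 0.00034375 V = 0.344 mV.

0.344 mV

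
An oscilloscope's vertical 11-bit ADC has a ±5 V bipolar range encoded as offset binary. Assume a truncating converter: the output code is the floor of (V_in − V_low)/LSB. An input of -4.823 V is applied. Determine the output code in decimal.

LSB = 10 V / 2048 = 4.883 mV.
(V_in − V_low)/LSB = (-4.823 − (−5)) / 0.00488281 = 36.250.
⌊·⌋(36.250) = 36.

code 36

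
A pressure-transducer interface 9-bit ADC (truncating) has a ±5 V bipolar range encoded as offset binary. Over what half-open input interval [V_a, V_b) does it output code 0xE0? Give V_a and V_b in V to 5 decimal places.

[-0.62500 V, -0.60547 V)

LSB = 10/2^9 = 19.531 mV.
Code 0xE0 = 224 decimal.
V_a = V_low + 224·LSB = -0.625 V; V_b = V_low + 225·LSB = -0.605469 V.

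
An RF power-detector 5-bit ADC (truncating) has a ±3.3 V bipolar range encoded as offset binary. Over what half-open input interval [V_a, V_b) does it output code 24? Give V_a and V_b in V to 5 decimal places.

LSB = 6.6/2^5 = 206.250 mV.
V_a = V_low + 24·LSB = 1.65 V; V_b = V_low + 25·LSB = 1.85625 V.

[1.65000 V, 1.85625 V)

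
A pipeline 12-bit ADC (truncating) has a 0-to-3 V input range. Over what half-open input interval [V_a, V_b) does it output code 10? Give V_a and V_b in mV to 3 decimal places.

LSB = 3/2^12 = 0.732 mV.
V_a = V_low + 10·LSB = 0.00732422 V; V_b = V_low + 11·LSB = 0.00805664 V.

[7.324 mV, 8.057 mV)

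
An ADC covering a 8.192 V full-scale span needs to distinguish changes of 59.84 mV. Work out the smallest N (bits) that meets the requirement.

Number of steps required ≥ 8.192 V / 59.84 mV = 136.90.
Need 2^N ≥ 136.90; 2^7 = 128, 2^8 = 256.
Minimum N = 8.

8 bits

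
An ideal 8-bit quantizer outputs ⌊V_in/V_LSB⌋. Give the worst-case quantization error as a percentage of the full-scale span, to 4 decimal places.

Truncating → worst-case error = 1 LSB = V_FS/2^8, so 100/256 = 0.390625 % of full scale.

0.3906 %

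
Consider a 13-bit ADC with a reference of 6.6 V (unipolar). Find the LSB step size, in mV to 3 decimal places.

0.806 mV

Full-scale span = 6.6 V.
LSB = 6.6 / 2^13 = 6.6 / 8192 = 0.000805664 V = 0.806 mV.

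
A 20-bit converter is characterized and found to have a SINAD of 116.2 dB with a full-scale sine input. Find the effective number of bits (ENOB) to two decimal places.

19.01 bits

ENOB = (SINAD − 1.76) / 6.02 = (116.2 − 1.76)/6.02 = 19.010.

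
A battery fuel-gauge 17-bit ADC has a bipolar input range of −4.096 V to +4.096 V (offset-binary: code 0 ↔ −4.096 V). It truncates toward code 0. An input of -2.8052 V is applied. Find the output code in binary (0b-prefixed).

code 0b101000010101100 (decimal 20652)

Full-scale span = 8.192 V; LSB = 8.192/2^17 = 62.50 µV.
(-2.8052 − (−4.096)) / 6.25e-05 = 20652.800 LSBs.
So the output code is 20652.
In binary (0b-prefixed): 0b101000010101100.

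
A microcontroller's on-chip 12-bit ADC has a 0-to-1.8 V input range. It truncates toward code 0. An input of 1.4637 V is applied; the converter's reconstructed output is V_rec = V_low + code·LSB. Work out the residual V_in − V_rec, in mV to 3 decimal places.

LSB = 1.8/2^12 = 439.45 µV.
(V_in − V_low)/LSB = (1.4637 − 0)/0.000439453 = 3330.7307 → code 3330 (floor).
V_rec = 0 + 3330·0.000439453 = 1.4633789 V.
V_in − V_rec = 0.000321094 V = 0.321 mV.

0.321 mV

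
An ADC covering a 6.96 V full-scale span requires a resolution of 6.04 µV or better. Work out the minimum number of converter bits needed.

21 bits

Number of steps required ≥ 6.96 V / 6.04 µV = 1152317.88.
Need 2^N ≥ 1152317.88; 2^20 = 1048576, 2^21 = 2097152.
Minimum N = 21.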